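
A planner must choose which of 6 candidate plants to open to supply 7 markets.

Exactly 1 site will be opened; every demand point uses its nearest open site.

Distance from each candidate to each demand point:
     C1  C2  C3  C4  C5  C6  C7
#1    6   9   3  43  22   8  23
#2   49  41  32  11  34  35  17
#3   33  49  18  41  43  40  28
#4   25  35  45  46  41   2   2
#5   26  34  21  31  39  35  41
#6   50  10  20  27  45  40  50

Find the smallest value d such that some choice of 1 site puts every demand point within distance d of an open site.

Open {#5}.
  Farthest demand point is C7 at distance 41 (to #5); all others are ≤ 41.
With {#1} the worst case is 43.
With {#4} the worst case is 46.
No size-1 selection achieves below 41.

41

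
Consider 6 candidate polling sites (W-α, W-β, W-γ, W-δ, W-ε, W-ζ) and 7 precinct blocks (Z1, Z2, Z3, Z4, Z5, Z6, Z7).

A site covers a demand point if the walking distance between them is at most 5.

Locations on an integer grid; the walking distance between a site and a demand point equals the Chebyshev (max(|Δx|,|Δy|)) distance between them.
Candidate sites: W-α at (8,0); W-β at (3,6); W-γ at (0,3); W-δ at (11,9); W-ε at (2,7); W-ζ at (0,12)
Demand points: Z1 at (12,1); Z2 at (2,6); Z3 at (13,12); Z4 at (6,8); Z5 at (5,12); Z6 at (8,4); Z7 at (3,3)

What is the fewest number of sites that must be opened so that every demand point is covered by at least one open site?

Coverage sets (demand points within 5 of each site):
  W-α: {Z1, Z6, Z7}
  W-β: {Z2, Z4, Z6, Z7}
  W-γ: {Z2, Z7}
  W-δ: {Z3, Z4, Z6}
  W-ε: {Z2, Z4, Z5, Z7}
  W-ζ: {Z5}
No 2 sites suffice: every size-2 union leaves at least one demand point uncovered.
But {W-α, W-δ, W-ε} covers everything, so the minimum is 3.

3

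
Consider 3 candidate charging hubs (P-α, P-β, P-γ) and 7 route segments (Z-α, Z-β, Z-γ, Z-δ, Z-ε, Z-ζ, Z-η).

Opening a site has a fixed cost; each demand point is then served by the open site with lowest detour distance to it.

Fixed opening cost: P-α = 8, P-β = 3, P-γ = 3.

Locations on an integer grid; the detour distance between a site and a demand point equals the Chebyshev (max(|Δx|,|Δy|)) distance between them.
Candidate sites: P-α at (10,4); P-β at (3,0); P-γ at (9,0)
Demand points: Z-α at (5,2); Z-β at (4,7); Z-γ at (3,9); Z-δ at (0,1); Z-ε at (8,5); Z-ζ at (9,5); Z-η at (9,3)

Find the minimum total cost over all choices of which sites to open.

Open {P-α, P-β}: assign each demand point to its cheapest open site.
  Z-α→P-β 2, Z-β→P-α 6, Z-γ→P-α 7, Z-δ→P-β 3, Z-ε→P-α 2, Z-ζ→P-α 1, Z-η→P-α 1
  detour distance 22, fixed 11 → total 33.
Compare {P-α, P-β, P-γ}: detour distance 22 + fixed 14 = 36.
Compare {P-α}: detour distance 32 + fixed 8 = 40.
Compare {P-β, P-γ}: detour distance 34 + fixed 6 = 40.
All other subsets cost ≥ 36. Minimum total cost: 33.

33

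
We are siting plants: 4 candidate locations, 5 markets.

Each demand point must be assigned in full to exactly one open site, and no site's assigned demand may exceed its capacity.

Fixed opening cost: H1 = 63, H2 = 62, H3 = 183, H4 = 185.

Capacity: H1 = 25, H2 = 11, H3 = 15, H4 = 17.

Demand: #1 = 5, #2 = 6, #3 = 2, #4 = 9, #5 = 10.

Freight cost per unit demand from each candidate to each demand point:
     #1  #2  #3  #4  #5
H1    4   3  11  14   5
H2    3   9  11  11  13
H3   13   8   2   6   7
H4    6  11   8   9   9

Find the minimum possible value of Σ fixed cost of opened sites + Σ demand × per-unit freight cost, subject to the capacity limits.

334

Open {H1, H2}; cheapest assignment that respects the capacities:
  H1 (cap 25, load 23): #1, #2, #3, #5 — cost 5×4 + 6×3 + 2×11 + 10×5 = 110
  H2 (cap 11, load 9): #4 — cost 9×11 = 99
  Shipping 209, fixed 125 → total 334.
  Any other capacity-feasible assignment to {H1, H2} ships for at least 209.
Compare {H1, H3}: its best feasible assignment gives total 392.
Compare {H1, H4}: its best feasible assignment gives total 433.
Every other set of open sites that can feasibly serve all demand totals ≥ 392 even under its best assignment. Minimum: 334.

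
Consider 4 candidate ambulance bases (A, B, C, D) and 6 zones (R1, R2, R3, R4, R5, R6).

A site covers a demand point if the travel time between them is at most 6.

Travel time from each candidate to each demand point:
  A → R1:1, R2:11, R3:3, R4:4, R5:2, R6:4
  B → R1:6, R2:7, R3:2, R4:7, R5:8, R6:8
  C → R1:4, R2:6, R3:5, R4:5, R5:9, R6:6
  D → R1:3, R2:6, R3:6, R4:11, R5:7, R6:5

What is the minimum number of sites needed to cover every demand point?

2

Coverage sets (demand points within 6 of each site):
  A: {R1, R3, R4, R5, R6}
  B: {R1, R3}
  C: {R1, R2, R3, R4, R6}
  D: {R1, R2, R3, R6}
No single site covers all 6 demand points.
But {A, C} covers everything, so the minimum is 2.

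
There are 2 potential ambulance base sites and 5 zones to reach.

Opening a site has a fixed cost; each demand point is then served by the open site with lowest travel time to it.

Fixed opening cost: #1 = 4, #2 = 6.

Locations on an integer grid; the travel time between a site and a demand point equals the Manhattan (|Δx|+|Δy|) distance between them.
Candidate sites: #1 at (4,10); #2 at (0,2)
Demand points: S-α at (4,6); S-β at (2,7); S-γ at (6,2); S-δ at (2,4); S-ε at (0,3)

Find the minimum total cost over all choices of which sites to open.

Open {#1, #2}: assign each demand point to its cheapest open site.
  S-α→#1 4, S-β→#1 5, S-γ→#2 6, S-δ→#2 4, S-ε→#2 1
  travel time 20, fixed 10 → total 30.
Compare {#2}: travel time 26 + fixed 6 = 32.
Compare {#1}: travel time 38 + fixed 4 = 42.

30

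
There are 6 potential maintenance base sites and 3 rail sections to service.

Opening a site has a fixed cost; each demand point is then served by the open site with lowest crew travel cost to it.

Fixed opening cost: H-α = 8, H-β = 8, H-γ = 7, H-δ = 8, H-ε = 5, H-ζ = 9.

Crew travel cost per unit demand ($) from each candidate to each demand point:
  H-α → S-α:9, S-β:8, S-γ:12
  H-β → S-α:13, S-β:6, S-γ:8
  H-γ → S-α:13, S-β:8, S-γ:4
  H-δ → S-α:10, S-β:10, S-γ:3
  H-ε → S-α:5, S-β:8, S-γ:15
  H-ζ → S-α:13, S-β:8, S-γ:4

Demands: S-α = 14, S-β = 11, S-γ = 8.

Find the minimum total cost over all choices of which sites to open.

Open {H-β, H-δ, H-ε}: assign each demand point to its cheapest open site.
  S-α→H-ε 14×5=70, S-β→H-β 11×6=66, S-γ→H-δ 8×3=24
  crew travel cost 160, fixed 21 → total 181.
Compare {H-β, H-γ, H-ε}: crew travel cost 168 + fixed 20 = 188.
Compare {H-β, H-γ, H-δ, H-ε}: crew travel cost 160 + fixed 28 = 188.
Compare {H-α, H-β, H-δ, H-ε}: crew travel cost 160 + fixed 29 = 189.
All other subsets cost ≥ 188. Minimum total cost: 181.

181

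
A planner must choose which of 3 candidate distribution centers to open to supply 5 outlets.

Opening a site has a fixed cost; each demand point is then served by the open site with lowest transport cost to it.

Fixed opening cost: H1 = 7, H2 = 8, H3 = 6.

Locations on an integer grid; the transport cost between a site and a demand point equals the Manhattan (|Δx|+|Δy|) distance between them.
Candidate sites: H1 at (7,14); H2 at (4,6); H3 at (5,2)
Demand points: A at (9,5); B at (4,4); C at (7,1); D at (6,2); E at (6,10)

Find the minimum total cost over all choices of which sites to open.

Open {H3}: assign each demand point to its cheapest open site.
  A→H3 7, B→H3 3, C→H3 3, D→H3 1, E→H3 9
  transport cost 23, fixed 6 → total 29.
Compare {H1, H3}: transport cost 19 + fixed 13 = 32.
Compare {H2, H3}: transport cost 18 + fixed 14 = 32.
Compare {H2}: transport cost 28 + fixed 8 = 36.
All other subsets cost ≥ 32. Minimum total cost: 29.

29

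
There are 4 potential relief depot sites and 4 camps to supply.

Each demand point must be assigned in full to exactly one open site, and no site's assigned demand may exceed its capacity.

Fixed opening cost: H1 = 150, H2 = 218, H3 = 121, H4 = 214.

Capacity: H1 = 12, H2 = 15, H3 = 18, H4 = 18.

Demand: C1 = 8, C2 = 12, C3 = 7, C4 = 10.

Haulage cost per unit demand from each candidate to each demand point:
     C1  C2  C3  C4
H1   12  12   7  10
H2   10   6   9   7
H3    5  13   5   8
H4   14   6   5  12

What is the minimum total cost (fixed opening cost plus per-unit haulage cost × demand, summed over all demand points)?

726

Open {H1, H3, H4}; cheapest assignment that respects the capacities:
  H1 (cap 12, load 7): C3 — cost 7×7 = 49
  H3 (cap 18, load 18): C1, C4 — cost 8×5 + 10×8 = 120
  H4 (cap 18, load 12): C2 — cost 12×6 = 72
  Shipping 241, fixed 485 → total 726.
  Any other capacity-feasible assignment to {H1, H3, H4} ships for at least 241.
Compare {H1, H2, H3}: its best feasible assignment gives total 730.
Compare {H2, H3, H4}: its best feasible assignment gives total 770.
Every other set of open sites that can feasibly serve all demand totals ≥ 730 even under its best assignment. Minimum: 726.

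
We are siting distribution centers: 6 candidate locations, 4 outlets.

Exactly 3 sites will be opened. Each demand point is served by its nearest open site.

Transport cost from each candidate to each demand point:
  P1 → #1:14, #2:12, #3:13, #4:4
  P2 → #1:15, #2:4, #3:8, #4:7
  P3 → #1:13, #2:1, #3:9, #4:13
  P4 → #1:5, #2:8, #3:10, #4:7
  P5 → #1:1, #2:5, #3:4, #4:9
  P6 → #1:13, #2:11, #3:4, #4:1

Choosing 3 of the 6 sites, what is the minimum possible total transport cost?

7

Open {P3, P5, P6}.
  #1→P5 1, #2→P3 1, #3→P5 4, #4→P6 1  ⇒ total 7.
Compare {P1, P3, P5}: total 10.
Compare {P2, P5, P6}: total 10.
No size-3 selection does better; minimum is 7.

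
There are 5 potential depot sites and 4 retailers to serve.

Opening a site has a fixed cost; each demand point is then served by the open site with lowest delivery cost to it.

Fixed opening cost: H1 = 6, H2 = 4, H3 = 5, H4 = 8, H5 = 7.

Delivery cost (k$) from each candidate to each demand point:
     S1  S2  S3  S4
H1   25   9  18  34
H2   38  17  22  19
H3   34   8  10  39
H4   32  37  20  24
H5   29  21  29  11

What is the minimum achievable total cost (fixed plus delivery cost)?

Open {H3, H5}: assign each demand point to its cheapest open site.
  S1→H5 29, S2→H3 8, S3→H3 10, S4→H5 11
  delivery cost 58, fixed 12 → total 70.
Compare {H1, H3, H5}: delivery cost 54 + fixed 18 = 72.
Compare {H2, H3, H5}: delivery cost 58 + fixed 16 = 74.
Compare {H1, H5}: delivery cost 63 + fixed 13 = 76.
All other subsets cost ≥ 72. Minimum total cost: 70.

70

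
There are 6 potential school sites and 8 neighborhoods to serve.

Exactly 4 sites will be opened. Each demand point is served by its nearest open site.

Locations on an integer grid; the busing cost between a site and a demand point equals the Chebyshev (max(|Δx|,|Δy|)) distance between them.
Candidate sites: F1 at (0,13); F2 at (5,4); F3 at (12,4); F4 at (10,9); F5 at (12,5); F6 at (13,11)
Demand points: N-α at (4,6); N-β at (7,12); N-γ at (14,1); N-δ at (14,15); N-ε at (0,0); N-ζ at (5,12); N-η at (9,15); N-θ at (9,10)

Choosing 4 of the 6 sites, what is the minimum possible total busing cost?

Open {F2, F3, F4, F6}.
  N-α→F2 2, N-β→F4 3, N-γ→F3 3, N-δ→F6 4, N-ε→F2 5, N-ζ→F4 5, N-η→F6 4, N-θ→F4 1  ⇒ total 27.
Compare {F2, F4, F5, F6}: total 28.
Compare {F1, F2, F3, F4}: total 31.
No size-4 selection does better; minimum is 27.

27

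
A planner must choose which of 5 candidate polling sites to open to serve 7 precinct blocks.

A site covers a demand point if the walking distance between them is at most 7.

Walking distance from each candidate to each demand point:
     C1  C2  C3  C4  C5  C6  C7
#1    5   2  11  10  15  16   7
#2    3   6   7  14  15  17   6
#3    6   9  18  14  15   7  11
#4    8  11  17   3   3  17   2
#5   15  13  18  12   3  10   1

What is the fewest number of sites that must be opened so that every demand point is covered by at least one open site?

Coverage sets (demand points within 7 of each site):
  #1: {C1, C2, C7}
  #2: {C1, C2, C3, C7}
  #3: {C1, C6}
  #4: {C4, C5, C7}
  #5: {C5, C7}
No 2 sites suffice: every size-2 union leaves at least one demand point uncovered.
But {#2, #3, #4} covers everything, so the minimum is 3.

3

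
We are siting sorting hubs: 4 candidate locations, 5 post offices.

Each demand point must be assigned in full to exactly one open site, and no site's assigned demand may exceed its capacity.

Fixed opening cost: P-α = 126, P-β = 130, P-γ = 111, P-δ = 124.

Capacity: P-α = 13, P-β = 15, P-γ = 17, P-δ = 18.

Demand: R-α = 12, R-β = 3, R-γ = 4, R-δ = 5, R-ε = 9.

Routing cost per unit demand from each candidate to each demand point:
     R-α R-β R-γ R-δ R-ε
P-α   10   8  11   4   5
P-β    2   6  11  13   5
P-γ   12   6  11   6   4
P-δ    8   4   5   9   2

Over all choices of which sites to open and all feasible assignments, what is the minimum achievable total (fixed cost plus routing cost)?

379

Open {P-β, P-δ}; cheapest assignment that respects the capacities:
  P-β (cap 15, load 15): R-α, R-β — cost 12×2 + 3×6 = 42
  P-δ (cap 18, load 18): R-γ, R-δ, R-ε — cost 4×5 + 5×9 + 9×2 = 83
  Shipping 125, fixed 254 → total 379.
  Any other capacity-feasible assignment to {P-β, P-δ} ships for at least 125.
Compare {P-γ, P-δ}: its best feasible assignment gives total 435.
Compare {P-β, P-γ, P-δ}: its best feasible assignment gives total 469.
Every other set of open sites that can feasibly serve all demand totals ≥ 435 even under its best assignment. Minimum: 379.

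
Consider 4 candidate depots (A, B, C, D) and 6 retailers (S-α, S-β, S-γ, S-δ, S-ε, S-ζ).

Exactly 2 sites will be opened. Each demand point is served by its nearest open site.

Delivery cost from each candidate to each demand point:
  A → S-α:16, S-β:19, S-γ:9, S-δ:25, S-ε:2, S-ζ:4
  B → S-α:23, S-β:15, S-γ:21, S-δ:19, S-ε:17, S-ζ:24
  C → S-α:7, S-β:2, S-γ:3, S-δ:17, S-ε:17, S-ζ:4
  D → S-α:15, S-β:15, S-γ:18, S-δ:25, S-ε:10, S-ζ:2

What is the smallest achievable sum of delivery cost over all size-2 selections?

35

Open {A, C}.
  S-α→C 7, S-β→C 2, S-γ→C 3, S-δ→C 17, S-ε→A 2, S-ζ→A 4  ⇒ total 35.
Compare {C, D}: total 41.
Compare {B, C}: total 50.
No size-2 selection does better; minimum is 35.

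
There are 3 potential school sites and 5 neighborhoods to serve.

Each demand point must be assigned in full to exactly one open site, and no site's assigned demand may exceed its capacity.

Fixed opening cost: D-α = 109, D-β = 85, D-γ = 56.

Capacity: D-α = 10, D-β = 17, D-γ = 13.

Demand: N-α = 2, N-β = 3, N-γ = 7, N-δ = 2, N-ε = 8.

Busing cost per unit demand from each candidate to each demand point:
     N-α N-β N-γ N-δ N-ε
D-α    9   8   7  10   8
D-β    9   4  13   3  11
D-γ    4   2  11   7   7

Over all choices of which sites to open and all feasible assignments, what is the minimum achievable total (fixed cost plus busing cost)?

304

Open {D-α, D-γ}; cheapest assignment that respects the capacities:
  D-α (cap 10, load 9): N-γ, N-δ — cost 7×7 + 2×10 = 69
  D-γ (cap 13, load 13): N-α, N-β, N-ε — cost 2×4 + 3×2 + 8×7 = 70
  Shipping 139, fixed 165 → total 304.
  Any other capacity-feasible assignment to {D-α, D-γ} ships for at least 139.
Compare {D-β, D-γ}: its best feasible assignment gives total 308.
Compare {D-α, D-β}: its best feasible assignment gives total 367.
Every other set of open sites that can feasibly serve all demand totals ≥ 308 even under its best assignment. Minimum: 304.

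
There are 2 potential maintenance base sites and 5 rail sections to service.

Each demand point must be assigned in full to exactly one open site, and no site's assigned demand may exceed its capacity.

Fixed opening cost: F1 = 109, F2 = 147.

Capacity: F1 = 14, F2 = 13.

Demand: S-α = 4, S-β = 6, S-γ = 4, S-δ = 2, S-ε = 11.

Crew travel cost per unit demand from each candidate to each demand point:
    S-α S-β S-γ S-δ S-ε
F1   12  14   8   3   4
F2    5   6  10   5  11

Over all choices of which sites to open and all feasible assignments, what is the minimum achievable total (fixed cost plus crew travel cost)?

551

Open {F1, F2}; cheapest assignment that respects the capacities:
  F1 (cap 14, load 14): S-α, S-β, S-γ — cost 4×12 + 6×14 + 4×8 = 164
  F2 (cap 13, load 13): S-δ, S-ε — cost 2×5 + 11×11 = 131
  Shipping 295, fixed 256 → total 551.
  Any other capacity-feasible assignment to {F1, F2} ships for at least 295.
Total demand is 27 and no other set of sites has combined capacity ≥ 27, so {F1, F2} is the only feasible choice of open sites. Minimum: 551.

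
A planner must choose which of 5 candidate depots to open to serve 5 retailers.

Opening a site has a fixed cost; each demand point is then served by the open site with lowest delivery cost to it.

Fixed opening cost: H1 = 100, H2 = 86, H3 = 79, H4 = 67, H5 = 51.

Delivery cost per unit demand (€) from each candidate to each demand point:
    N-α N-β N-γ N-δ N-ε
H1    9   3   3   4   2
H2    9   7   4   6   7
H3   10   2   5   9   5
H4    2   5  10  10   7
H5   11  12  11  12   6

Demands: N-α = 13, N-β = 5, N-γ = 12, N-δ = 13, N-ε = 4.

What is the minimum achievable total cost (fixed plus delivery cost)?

304

Open {H1, H4}: assign each demand point to its cheapest open site.
  N-α→H4 13×2=26, N-β→H1 5×3=15, N-γ→H1 12×3=36, N-δ→H1 13×4=52, N-ε→H1 4×2=8
  delivery cost 137, fixed 167 → total 304.
Compare {H1}: delivery cost 228 + fixed 100 = 328.
Compare {H1, H4, H5}: delivery cost 137 + fixed 218 = 355.
Compare {H2, H4}: delivery cost 205 + fixed 153 = 358.
All other subsets cost ≥ 328. Minimum total cost: 304.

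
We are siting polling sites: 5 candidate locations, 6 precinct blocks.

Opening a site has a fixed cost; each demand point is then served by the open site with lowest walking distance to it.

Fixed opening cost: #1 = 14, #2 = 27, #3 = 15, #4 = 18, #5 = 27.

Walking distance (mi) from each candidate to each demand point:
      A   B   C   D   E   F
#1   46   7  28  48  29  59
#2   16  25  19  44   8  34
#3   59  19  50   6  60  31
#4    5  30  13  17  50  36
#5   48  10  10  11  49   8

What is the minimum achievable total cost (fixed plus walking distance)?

117

Open {#2, #5}: assign each demand point to its cheapest open site.
  A→#2 16, B→#5 10, C→#5 10, D→#5 11, E→#2 8, F→#5 8
  walking distance 63, fixed 54 → total 117.
Compare {#2, #4, #5}: walking distance 52 + fixed 72 = 124.
Compare {#2, #3, #5}: walking distance 58 + fixed 69 = 127.
Compare {#1, #2, #5}: walking distance 60 + fixed 68 = 128.
All other subsets cost ≥ 124. Minimum total cost: 117.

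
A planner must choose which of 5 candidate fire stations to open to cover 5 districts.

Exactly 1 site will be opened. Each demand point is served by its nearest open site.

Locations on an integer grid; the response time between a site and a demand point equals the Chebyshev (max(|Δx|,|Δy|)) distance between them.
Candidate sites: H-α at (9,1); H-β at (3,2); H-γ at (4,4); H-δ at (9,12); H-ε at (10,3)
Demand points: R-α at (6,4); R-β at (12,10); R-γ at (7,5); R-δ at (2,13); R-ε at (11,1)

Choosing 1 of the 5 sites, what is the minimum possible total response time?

26

Open {H-ε}.
  R-α→H-ε 4, R-β→H-ε 7, R-γ→H-ε 3, R-δ→H-ε 10, R-ε→H-ε 2  ⇒ total 26.
Compare {H-γ}: total 29.
Compare {H-α}: total 30.
No size-1 selection does better; minimum is 26.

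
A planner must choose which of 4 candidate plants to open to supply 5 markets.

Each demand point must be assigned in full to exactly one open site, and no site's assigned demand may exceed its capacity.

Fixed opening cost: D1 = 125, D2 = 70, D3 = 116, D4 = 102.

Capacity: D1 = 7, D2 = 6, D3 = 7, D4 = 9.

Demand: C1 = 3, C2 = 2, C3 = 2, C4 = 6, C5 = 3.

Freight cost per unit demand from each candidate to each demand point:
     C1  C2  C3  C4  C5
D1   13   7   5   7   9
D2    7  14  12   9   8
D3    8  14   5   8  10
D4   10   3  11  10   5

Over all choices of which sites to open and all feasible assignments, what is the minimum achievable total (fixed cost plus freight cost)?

Open {D3, D4}; cheapest assignment that respects the capacities:
  D3 (cap 7, load 7): C1, C2, C3 — cost 3×8 + 2×14 + 2×5 = 62
  D4 (cap 9, load 9): C4, C5 — cost 6×10 + 3×5 = 75
  Shipping 137, fixed 218 → total 355.
  Any other capacity-feasible assignment to {D3, D4} ships for at least 137.
Compare {D1, D4}: its best feasible assignment gives total 365.
Compare {D2, D3, D4}: its best feasible assignment gives total 397.
Every other set of open sites that can feasibly serve all demand totals ≥ 365 even under its best assignment. Minimum: 355.

355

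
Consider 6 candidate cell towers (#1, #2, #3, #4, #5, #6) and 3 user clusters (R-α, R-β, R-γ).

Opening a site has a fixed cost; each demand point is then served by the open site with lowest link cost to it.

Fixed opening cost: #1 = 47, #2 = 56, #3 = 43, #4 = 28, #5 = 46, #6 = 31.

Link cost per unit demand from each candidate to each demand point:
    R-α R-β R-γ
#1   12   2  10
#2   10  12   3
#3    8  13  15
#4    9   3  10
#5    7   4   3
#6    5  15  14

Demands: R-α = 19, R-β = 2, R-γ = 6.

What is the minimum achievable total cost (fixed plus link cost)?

Open {#5, #6}: assign each demand point to its cheapest open site.
  R-α→#6 19×5=95, R-β→#5 2×4=8, R-γ→#5 6×3=18
  link cost 121, fixed 77 → total 198.
Compare {#5}: link cost 159 + fixed 46 = 205.
Compare {#4, #6}: link cost 161 + fixed 59 = 220.
Compare {#2, #6}: link cost 137 + fixed 87 = 224.
All other subsets cost ≥ 205. Minimum total cost: 198.

198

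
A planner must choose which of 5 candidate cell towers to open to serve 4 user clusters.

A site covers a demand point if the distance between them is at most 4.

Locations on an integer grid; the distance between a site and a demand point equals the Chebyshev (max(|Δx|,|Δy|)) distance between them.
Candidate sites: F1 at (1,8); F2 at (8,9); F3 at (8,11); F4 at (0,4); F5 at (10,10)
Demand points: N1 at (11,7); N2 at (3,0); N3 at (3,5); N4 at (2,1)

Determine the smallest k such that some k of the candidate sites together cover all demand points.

Coverage sets (demand points within 4 of each site):
  F1: {N3}
  F2: {N1}
  F3: {N1}
  F4: {N2, N3, N4}
  F5: {N1}
No single site covers all 4 demand points.
But {F2, F4} covers everything, so the minimum is 2.

2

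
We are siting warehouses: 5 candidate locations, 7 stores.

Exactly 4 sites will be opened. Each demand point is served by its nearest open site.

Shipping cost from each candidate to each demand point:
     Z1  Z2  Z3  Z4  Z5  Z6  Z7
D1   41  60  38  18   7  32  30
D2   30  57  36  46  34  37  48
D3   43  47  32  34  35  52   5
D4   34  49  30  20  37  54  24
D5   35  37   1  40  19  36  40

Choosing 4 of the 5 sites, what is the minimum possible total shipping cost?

130

Open {D1, D2, D3, D5}.
  Z1→D2 30, Z2→D5 37, Z3→D5 1, Z4→D1 18, Z5→D1 7, Z6→D1 32, Z7→D3 5  ⇒ total 130.
Compare {D1, D3, D4, D5}: total 134.
Compare {D2, D3, D4, D5}: total 148.
No size-4 selection does better; minimum is 130.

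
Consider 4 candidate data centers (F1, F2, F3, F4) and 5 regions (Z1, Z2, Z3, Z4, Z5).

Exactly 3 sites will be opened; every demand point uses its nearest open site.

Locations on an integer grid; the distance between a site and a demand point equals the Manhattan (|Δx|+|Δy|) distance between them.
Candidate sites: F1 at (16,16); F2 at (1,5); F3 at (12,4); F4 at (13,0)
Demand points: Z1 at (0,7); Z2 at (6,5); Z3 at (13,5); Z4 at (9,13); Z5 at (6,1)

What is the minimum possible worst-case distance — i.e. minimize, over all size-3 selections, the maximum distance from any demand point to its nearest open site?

Open {F1, F2, F3}.
  Farthest demand point is Z4 at distance 10 (to F1); all others are ≤ 10.
With {F1, F2, F4} the worst case is 10.
With {F2, F3, F4} the worst case is 12.
No size-3 selection achieves below 10.

10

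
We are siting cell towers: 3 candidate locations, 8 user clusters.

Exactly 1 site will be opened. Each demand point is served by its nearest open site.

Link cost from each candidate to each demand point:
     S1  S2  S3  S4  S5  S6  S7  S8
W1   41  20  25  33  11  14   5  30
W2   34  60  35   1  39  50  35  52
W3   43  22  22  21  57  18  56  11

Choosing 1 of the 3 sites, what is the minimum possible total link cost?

179

Open {W1}.
  S1→W1 41, S2→W1 20, S3→W1 25, S4→W1 33, S5→W1 11, S6→W1 14, S7→W1 5, S8→W1 30  ⇒ total 179.
Compare {W3}: total 250.
Compare {W2}: total 306.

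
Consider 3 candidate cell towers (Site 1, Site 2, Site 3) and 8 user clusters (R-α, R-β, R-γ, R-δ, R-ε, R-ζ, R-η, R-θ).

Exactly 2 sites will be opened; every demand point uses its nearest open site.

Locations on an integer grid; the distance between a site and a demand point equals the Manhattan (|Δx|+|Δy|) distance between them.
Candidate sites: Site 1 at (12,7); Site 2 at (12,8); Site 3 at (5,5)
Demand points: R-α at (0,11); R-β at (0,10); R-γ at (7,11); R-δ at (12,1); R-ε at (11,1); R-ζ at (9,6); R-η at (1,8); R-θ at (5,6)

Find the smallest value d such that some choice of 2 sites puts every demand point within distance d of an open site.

Open {Site 1, Site 3}.
  Farthest demand point is R-α at distance 11 (to Site 3); all others are ≤ 11.
With {Site 2, Site 3} the worst case is 11.
With {Site 1, Site 2} the worst case is 15.
No size-2 selection achieves below 11.

11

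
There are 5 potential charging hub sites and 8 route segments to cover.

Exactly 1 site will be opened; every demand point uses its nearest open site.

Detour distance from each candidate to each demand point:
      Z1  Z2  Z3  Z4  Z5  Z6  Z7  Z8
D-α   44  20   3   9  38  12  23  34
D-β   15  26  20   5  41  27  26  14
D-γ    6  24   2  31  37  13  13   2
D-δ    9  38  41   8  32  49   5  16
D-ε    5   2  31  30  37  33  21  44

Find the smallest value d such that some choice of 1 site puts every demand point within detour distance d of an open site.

37

Open {D-γ}.
  Farthest demand point is Z5 at detour distance 37 (to D-γ); all others are ≤ 37.
With {D-β} the worst case is 41.
With {D-α} the worst case is 44.
No size-1 selection achieves below 37.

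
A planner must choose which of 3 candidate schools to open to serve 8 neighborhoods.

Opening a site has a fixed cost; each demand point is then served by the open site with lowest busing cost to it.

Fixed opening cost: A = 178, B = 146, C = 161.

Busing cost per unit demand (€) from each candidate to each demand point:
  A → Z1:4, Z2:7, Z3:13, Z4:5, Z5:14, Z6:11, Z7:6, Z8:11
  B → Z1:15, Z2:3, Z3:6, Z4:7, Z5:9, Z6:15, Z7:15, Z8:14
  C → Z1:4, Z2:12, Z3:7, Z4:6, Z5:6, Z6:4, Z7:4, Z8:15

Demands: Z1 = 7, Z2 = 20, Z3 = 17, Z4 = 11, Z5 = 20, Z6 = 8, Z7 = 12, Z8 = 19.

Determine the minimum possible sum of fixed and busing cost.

Open {B, C}: assign each demand point to its cheapest open site.
  Z1→C 7×4=28, Z2→B 20×3=60, Z3→B 17×6=102, Z4→C 11×6=66, Z5→C 20×6=120, Z6→C 8×4=32, Z7→C 12×4=48, Z8→B 19×14=266
  busing cost 722, fixed 307 → total 1029.
Compare {A, C}: busing cost 751 + fixed 339 = 1090.
Compare {C}: busing cost 938 + fixed 161 = 1099.
Compare {A, B}: busing cost 794 + fixed 324 = 1118.
All other subsets cost ≥ 1090. Minimum total cost: 1029.

1029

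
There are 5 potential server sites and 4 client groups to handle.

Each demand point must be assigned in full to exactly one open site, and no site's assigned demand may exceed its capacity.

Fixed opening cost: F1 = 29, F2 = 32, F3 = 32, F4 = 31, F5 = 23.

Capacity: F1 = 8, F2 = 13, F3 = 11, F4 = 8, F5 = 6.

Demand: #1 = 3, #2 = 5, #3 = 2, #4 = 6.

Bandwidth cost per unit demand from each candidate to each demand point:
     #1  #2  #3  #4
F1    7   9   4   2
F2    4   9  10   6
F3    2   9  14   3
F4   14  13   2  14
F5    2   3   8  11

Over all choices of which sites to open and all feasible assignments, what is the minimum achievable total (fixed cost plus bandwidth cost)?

Open {F3, F5}; cheapest assignment that respects the capacities:
  F3 (cap 11, load 11): #1, #3, #4 — cost 3×2 + 2×14 + 6×3 = 52
  F5 (cap 6, load 5): #2 — cost 5×3 = 15
  Shipping 67, fixed 55 → total 122.
  Any other capacity-feasible assignment to {F3, F5} ships for at least 67.
Compare {F1, F3, F5}: its best feasible assignment gives total 125.
Compare {F3, F4, F5}: its best feasible assignment gives total 129.
Every other set of open sites that can feasibly serve all demand totals ≥ 125 even under its best assignment. Minimum: 122.

122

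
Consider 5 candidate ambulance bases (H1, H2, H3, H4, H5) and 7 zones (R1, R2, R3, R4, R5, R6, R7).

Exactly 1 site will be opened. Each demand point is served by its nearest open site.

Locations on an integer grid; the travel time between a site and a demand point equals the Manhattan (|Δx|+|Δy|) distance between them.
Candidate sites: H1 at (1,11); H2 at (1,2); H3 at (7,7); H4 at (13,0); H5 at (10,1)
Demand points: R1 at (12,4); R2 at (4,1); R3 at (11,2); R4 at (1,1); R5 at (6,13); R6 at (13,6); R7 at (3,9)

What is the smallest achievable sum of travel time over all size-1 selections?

Open {H3}.
  R1→H3 8, R2→H3 9, R3→H3 9, R4→H3 12, R5→H3 7, R6→H3 7, R7→H3 6  ⇒ total 58.
Compare {H5}: total 61.
Compare {H2}: total 69.
No size-1 selection does better; minimum is 58.

58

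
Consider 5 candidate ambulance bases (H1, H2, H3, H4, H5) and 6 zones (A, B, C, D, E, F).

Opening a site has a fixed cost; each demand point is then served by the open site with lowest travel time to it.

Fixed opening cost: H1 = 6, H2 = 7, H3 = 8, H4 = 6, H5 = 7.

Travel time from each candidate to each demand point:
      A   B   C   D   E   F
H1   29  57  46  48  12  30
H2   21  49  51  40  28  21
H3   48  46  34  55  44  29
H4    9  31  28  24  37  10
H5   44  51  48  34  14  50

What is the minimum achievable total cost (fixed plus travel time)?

126

Open {H1, H4}: assign each demand point to its cheapest open site.
  A→H4 9, B→H4 31, C→H4 28, D→H4 24, E→H1 12, F→H4 10
  travel time 114, fixed 12 → total 126.
Compare {H4, H5}: travel time 116 + fixed 13 = 129.
Compare {H1, H2, H4}: travel time 114 + fixed 19 = 133.
Compare {H1, H4, H5}: travel time 114 + fixed 19 = 133.
All other subsets cost ≥ 129. Minimum total cost: 126.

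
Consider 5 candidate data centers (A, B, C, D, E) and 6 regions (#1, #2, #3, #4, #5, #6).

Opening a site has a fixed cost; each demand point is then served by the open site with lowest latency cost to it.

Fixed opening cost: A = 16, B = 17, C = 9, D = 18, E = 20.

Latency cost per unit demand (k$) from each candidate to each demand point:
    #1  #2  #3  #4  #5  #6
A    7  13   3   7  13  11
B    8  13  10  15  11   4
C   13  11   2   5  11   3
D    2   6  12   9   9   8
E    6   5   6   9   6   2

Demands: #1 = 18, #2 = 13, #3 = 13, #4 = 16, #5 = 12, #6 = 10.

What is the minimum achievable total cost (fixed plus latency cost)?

346

Open {C, D, E}: assign each demand point to its cheapest open site.
  #1→D 18×2=36, #2→E 13×5=65, #3→C 13×2=26, #4→C 16×5=80, #5→E 12×6=72, #6→E 10×2=20
  latency cost 299, fixed 47 → total 346.
Compare {A, C, D, E}: latency cost 299 + fixed 63 = 362.
Compare {B, C, D, E}: latency cost 299 + fixed 64 = 363.
Compare {A, B, C, D, E}: latency cost 299 + fixed 80 = 379.
All other subsets cost ≥ 362. Minimum total cost: 346.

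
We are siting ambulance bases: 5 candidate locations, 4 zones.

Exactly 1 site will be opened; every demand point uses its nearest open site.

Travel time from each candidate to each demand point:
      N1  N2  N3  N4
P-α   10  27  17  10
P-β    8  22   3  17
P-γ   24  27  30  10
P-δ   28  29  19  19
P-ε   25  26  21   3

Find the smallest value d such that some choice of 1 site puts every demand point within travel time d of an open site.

Open {P-β}.
  Farthest demand point is N2 at travel time 22 (to P-β); all others are ≤ 22.
With {P-ε} the worst case is 26.
With {P-α} the worst case is 27.
No size-1 selection achieves below 22.

22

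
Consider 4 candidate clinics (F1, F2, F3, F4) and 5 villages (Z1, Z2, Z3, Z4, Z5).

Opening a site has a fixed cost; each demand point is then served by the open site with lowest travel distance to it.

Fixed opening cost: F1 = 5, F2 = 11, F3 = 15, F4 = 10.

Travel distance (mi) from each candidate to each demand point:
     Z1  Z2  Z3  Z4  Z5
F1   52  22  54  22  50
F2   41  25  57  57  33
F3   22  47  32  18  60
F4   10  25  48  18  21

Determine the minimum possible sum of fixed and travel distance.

Open {F3, F4}: assign each demand point to its cheapest open site.
  Z1→F4 10, Z2→F4 25, Z3→F3 32, Z4→F3 18, Z5→F4 21
  travel distance 106, fixed 25 → total 131.
Compare {F4}: travel distance 122 + fixed 10 = 132.
Compare {F1, F3, F4}: travel distance 103 + fixed 30 = 133.
Compare {F1, F4}: travel distance 119 + fixed 15 = 134.
All other subsets cost ≥ 132. Minimum total cost: 131.

131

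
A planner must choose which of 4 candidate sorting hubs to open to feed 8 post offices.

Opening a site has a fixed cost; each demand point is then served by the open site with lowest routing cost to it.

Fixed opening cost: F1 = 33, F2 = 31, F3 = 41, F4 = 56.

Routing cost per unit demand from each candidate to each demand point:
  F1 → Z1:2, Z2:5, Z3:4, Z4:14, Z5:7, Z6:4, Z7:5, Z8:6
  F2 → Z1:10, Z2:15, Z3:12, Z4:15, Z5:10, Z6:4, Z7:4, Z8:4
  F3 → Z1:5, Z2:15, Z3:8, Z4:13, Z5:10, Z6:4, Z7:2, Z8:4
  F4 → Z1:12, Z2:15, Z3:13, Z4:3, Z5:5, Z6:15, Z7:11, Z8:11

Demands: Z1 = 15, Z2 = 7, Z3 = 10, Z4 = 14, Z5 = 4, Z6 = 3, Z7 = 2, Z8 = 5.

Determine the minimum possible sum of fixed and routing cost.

Open {F1, F4}: assign each demand point to its cheapest open site.
  Z1→F1 15×2=30, Z2→F1 7×5=35, Z3→F1 10×4=40, Z4→F4 14×3=42, Z5→F4 4×5=20, Z6→F1 3×4=12, Z7→F1 2×5=10, Z8→F1 5×6=30
  routing cost 219, fixed 89 → total 308.
Compare {F1, F2, F4}: routing cost 207 + fixed 120 = 327.
Compare {F1, F3, F4}: routing cost 203 + fixed 130 = 333.
Compare {F1, F2, F3, F4}: routing cost 203 + fixed 161 = 364.
All other subsets cost ≥ 327. Minimum total cost: 308.

308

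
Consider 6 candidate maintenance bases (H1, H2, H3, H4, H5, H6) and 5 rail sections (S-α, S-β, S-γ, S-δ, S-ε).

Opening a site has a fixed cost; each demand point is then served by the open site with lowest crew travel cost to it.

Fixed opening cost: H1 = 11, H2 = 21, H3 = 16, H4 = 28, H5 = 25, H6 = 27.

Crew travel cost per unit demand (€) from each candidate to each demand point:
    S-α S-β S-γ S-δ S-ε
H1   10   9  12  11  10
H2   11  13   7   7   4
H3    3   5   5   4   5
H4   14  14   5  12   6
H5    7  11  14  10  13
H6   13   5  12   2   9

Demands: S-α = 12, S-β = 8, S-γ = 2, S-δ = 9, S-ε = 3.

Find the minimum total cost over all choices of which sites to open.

Open {H3}: assign each demand point to its cheapest open site.
  S-α→H3 12×3=36, S-β→H3 8×5=40, S-γ→H3 2×5=10, S-δ→H3 9×4=36, S-ε→H3 3×5=15
  crew travel cost 137, fixed 16 → total 153.
Compare {H3, H6}: crew travel cost 119 + fixed 43 = 162.
Compare {H1, H3}: crew travel cost 137 + fixed 27 = 164.
Compare {H2, H3}: crew travel cost 134 + fixed 37 = 171.
All other subsets cost ≥ 162. Minimum total cost: 153.

153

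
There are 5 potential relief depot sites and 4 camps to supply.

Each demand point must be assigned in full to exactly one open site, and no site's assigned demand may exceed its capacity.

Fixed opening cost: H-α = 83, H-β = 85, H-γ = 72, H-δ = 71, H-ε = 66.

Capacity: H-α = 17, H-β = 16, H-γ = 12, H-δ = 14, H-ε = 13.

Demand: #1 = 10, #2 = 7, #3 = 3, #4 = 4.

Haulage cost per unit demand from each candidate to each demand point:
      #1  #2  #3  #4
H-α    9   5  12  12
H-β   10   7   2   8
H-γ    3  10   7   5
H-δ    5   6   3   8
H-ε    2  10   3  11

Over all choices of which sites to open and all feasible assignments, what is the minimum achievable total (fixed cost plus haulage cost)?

240

Open {H-δ, H-ε}; cheapest assignment that respects the capacities:
  H-δ (cap 14, load 14): #2, #3, #4 — cost 7×6 + 3×3 + 4×8 = 83
  H-ε (cap 13, load 10): #1 — cost 10×2 = 20
  Shipping 103, fixed 137 → total 240.
  Any other capacity-feasible assignment to {H-δ, H-ε} ships for at least 103.
Compare {H-γ, H-δ}: its best feasible assignment gives total 256.
Compare {H-γ, H-ε}: its best feasible assignment gives total 257.
Every other set of open sites that can feasibly serve all demand totals ≥ 256 even under its best assignment. Minimum: 240.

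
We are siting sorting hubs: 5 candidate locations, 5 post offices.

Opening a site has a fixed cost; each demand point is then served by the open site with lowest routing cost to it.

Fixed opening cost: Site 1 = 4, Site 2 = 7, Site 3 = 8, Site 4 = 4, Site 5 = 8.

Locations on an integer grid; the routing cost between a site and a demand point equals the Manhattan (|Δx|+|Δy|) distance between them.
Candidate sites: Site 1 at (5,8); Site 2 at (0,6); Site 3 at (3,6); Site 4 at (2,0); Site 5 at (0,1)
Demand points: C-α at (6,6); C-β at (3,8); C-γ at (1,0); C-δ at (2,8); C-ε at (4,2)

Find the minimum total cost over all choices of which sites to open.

21

Open {Site 1, Site 4}: assign each demand point to its cheapest open site.
  C-α→Site 1 3, C-β→Site 1 2, C-γ→Site 4 1, C-δ→Site 1 3, C-ε→Site 4 4
  routing cost 13, fixed 8 → total 21.
Compare {Site 3, Site 4}: routing cost 13 + fixed 12 = 25.
Compare {Site 1, Site 5}: routing cost 15 + fixed 12 = 27.
Compare {Site 1, Site 2, Site 4}: routing cost 13 + fixed 15 = 28.
All other subsets cost ≥ 25. Minimum total cost: 21.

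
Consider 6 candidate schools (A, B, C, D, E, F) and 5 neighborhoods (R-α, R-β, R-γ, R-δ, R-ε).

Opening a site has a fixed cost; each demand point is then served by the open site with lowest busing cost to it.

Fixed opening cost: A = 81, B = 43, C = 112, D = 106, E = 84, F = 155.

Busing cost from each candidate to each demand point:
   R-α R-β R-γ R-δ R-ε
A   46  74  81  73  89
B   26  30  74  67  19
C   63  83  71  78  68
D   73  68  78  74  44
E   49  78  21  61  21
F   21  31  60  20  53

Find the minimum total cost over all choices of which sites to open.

Open {B}: assign each demand point to its cheapest open site.
  R-α→B 26, R-β→B 30, R-γ→B 74, R-δ→B 67, R-ε→B 19
  busing cost 216, fixed 43 → total 259.
Compare {B, E}: busing cost 157 + fixed 127 = 284.
Compare {E}: busing cost 230 + fixed 84 = 314.
Compare {F}: busing cost 185 + fixed 155 = 340.
All other subsets cost ≥ 284. Minimum total cost: 259.

259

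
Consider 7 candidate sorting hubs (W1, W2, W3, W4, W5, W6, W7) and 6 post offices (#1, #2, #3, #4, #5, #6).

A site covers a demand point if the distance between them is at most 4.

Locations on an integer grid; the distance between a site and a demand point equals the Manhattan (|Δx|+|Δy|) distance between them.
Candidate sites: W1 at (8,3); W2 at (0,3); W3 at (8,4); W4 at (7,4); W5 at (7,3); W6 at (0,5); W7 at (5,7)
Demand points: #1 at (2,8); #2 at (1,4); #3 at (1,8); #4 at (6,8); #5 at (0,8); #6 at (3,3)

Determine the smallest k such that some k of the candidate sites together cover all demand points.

3

Coverage sets (demand points within 4 of each site):
  W1: {}
  W2: {#2, #6}
  W3: {}
  W4: {}
  W5: {#6}
  W6: {#2, #3, #5}
  W7: {#1, #4}
No 2 sites suffice: every size-2 union leaves at least one demand point uncovered.
But {W2, W6, W7} covers everything, so the minimum is 3.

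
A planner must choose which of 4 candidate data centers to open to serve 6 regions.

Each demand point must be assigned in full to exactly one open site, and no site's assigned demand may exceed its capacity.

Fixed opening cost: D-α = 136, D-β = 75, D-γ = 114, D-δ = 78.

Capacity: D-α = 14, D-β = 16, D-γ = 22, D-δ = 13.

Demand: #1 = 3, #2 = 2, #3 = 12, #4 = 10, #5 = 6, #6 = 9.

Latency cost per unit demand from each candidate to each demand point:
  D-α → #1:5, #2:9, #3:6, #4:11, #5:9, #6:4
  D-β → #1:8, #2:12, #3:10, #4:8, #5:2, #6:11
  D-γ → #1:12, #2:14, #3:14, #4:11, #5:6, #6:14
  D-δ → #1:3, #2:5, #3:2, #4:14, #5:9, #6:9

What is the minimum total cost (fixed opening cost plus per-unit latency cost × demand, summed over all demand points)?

474

Open {D-α, D-β, D-δ}; cheapest assignment that respects the capacities:
  D-α (cap 14, load 14): #1, #2, #6 — cost 3×5 + 2×9 + 9×4 = 69
  D-β (cap 16, load 16): #4, #5 — cost 10×8 + 6×2 = 92
  D-δ (cap 13, load 12): #3 — cost 12×2 = 24
  Shipping 185, fixed 289 → total 474.
  Any other capacity-feasible assignment to {D-α, D-β, D-δ} ships for at least 185.
Compare {D-α, D-γ, D-δ}: its best feasible assignment gives total 567.
Compare {D-β, D-γ, D-δ}: its best feasible assignment gives total 573.
Every other set of open sites that can feasibly serve all demand totals ≥ 567 even under its best assignment. Minimum: 474.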